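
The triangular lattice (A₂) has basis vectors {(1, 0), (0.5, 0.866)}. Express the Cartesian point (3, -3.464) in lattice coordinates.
5b₁ - 4b₂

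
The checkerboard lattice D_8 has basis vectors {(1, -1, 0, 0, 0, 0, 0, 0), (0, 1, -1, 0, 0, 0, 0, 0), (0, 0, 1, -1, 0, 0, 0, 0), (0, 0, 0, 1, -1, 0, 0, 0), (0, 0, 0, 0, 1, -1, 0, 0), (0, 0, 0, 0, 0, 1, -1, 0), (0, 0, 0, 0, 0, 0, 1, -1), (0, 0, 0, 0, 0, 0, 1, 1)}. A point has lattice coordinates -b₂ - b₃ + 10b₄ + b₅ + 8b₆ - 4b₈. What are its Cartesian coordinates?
(0, -1, 0, 11, -9, 7, -12, -4)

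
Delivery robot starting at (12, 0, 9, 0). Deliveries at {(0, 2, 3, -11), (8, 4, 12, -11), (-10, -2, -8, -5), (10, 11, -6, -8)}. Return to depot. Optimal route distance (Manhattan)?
146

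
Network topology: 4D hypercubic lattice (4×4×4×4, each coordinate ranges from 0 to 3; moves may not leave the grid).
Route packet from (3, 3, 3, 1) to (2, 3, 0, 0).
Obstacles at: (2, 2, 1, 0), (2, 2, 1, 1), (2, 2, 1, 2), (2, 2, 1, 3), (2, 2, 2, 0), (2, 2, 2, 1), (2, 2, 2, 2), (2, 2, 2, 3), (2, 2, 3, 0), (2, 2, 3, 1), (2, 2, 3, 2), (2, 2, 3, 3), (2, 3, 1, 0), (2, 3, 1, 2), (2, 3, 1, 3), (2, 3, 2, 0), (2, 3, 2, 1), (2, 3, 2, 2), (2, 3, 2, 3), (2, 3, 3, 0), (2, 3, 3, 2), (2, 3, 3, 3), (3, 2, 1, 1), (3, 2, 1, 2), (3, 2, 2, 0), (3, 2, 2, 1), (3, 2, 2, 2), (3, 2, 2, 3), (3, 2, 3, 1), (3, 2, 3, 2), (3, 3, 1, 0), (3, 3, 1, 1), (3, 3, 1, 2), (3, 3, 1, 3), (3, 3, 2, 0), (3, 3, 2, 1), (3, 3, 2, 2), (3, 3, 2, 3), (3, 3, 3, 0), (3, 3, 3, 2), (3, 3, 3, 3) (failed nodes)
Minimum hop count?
7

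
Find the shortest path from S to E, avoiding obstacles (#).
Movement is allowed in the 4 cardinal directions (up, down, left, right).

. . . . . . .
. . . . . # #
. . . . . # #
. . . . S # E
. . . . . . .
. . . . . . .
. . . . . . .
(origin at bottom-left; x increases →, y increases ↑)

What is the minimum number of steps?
4
(one shortest path: (4, 3) → (4, 2) → (5, 2) → (6, 2) → (6, 3))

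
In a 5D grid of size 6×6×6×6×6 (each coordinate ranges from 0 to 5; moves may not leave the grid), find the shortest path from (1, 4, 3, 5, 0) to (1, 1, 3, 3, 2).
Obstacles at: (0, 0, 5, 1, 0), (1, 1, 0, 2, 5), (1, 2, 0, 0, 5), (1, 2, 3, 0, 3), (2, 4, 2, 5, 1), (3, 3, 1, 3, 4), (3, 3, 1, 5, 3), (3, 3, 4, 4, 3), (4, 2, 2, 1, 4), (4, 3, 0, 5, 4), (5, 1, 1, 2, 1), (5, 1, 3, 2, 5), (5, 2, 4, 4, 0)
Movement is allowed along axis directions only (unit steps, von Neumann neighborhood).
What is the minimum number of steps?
7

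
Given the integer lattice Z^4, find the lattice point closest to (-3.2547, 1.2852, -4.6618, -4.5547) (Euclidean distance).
(-3, 1, -5, -5)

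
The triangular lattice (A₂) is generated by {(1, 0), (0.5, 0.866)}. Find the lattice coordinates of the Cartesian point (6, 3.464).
4b₁ + 4b₂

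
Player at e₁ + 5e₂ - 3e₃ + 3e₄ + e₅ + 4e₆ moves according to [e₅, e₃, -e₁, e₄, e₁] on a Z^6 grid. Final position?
(1, 5, -2, 4, 2, 4)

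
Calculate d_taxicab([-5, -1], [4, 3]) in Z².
13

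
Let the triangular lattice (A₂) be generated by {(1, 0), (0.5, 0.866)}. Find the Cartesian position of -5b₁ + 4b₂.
(-3, 3.464)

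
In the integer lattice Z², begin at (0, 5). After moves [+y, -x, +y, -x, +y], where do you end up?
(-2, 8)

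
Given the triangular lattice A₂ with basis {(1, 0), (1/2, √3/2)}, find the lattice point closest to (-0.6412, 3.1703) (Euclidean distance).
(-1, 3.464)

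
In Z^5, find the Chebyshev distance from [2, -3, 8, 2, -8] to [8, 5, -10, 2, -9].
18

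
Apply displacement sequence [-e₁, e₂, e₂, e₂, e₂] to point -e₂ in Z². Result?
(-1, 3)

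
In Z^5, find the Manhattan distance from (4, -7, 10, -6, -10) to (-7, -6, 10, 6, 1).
35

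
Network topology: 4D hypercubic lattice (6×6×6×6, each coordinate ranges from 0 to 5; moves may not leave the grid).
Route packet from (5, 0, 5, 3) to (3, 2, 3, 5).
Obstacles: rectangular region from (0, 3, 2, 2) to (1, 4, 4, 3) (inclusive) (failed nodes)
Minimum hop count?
8
(one shortest path: (5, 0, 5, 3) → (4, 0, 5, 3) → (3, 0, 5, 3) → (3, 1, 5, 3) → (3, 2, 5, 3) → (3, 2, 4, 3) → (3, 2, 3, 3) → (3, 2, 3, 4) → (3, 2, 3, 5))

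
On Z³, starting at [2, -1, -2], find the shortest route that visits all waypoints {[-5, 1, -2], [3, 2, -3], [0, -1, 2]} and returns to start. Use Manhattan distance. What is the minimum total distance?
32
(one optimal route: (2, -1, -2) → (3, 2, -3) → (-5, 1, -2) → (0, -1, 2) → (2, -1, -2))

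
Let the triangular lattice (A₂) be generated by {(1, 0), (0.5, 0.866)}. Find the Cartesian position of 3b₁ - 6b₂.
(0, -5.196)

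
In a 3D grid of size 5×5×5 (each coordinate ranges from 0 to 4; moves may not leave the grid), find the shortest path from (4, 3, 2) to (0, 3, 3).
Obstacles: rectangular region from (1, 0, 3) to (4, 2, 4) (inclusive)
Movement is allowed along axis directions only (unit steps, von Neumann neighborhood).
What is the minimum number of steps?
5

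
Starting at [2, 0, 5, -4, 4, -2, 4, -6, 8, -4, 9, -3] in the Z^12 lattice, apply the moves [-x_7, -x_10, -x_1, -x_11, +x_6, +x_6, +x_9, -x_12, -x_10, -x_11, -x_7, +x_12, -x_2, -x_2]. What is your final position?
(1, -2, 5, -4, 4, 0, 2, -6, 9, -6, 7, -3)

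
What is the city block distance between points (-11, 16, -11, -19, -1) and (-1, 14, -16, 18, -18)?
71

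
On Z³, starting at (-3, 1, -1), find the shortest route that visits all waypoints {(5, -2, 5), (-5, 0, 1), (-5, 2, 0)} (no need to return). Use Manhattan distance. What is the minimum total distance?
23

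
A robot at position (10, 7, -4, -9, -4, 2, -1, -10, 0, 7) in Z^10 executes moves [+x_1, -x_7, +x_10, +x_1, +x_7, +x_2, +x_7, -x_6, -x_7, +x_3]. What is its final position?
(12, 8, -3, -9, -4, 1, -1, -10, 0, 8)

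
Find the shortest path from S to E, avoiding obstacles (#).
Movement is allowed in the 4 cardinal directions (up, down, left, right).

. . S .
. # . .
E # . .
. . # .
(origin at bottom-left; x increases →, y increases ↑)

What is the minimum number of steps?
4
(one shortest path: (2, 3) → (1, 3) → (0, 3) → (0, 2) → (0, 1))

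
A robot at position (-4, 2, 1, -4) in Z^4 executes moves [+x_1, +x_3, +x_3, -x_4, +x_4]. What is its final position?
(-3, 2, 3, -4)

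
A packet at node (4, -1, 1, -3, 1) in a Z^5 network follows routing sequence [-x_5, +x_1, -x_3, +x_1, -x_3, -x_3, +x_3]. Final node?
(6, -1, -1, -3, 0)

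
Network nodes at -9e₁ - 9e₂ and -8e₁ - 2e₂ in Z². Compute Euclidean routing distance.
7.07107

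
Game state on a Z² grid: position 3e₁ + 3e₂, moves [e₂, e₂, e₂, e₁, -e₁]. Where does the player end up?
(3, 6)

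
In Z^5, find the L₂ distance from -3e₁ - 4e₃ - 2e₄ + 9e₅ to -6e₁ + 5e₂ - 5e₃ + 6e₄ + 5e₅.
10.7238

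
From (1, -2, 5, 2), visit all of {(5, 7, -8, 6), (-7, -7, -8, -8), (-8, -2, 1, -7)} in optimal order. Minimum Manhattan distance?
78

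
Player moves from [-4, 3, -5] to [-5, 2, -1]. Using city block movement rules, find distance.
6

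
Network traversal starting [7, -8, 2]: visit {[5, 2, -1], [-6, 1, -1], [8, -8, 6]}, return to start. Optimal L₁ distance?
62
(one optimal route: (7, -8, 2) → (5, 2, -1) → (-6, 1, -1) → (8, -8, 6) → (7, -8, 2))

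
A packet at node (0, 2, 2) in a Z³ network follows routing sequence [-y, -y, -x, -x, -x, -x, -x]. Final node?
(-5, 0, 2)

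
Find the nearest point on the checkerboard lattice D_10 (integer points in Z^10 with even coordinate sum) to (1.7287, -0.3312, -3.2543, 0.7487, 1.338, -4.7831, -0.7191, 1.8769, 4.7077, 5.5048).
(2, 0, -3, 1, 1, -5, -1, 2, 5, 6)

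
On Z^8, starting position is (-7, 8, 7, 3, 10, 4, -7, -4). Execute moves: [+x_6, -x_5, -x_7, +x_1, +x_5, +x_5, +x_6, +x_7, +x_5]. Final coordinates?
(-6, 8, 7, 3, 12, 6, -7, -4)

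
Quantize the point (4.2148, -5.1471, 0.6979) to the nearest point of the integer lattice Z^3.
(4, -5, 1)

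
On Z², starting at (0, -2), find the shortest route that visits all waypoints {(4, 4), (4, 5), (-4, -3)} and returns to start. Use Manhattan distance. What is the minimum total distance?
32
(one optimal route: (0, -2) → (4, 4) → (4, 5) → (-4, -3) → (0, -2))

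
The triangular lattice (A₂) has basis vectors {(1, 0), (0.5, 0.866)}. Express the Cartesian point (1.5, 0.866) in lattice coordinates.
b₁ + b₂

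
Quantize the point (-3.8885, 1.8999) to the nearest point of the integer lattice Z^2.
(-4, 2)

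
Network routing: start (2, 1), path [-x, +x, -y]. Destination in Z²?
(2, 0)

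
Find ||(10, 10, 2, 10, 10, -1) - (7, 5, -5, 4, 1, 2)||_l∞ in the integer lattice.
9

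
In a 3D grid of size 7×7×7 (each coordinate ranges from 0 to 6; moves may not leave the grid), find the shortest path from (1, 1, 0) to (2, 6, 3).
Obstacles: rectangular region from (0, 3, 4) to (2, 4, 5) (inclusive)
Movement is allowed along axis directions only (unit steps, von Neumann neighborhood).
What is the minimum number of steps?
9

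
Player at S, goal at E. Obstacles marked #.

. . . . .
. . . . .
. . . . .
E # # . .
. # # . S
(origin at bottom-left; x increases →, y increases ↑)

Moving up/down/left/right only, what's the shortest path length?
7
(one shortest path: (4, 0) → (3, 0) → (3, 1) → (3, 2) → (2, 2) → (1, 2) → (0, 2) → (0, 1))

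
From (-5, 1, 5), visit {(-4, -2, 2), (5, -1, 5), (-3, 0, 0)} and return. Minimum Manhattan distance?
38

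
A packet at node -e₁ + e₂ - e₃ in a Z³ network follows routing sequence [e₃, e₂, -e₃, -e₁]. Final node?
(-2, 2, -1)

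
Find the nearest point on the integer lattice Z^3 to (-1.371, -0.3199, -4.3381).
(-1, 0, -4)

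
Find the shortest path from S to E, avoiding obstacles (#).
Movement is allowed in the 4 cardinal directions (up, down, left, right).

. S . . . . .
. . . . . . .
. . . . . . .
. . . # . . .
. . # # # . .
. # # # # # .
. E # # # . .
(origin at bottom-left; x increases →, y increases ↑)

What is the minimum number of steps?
8
(one shortest path: (1, 6) → (0, 6) → (0, 5) → (0, 4) → (0, 3) → (0, 2) → (0, 1) → (0, 0) → (1, 0))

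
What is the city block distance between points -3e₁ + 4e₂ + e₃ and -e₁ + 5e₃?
10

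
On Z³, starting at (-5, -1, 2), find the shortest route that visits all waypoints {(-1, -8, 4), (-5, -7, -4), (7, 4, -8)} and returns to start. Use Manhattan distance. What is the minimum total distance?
80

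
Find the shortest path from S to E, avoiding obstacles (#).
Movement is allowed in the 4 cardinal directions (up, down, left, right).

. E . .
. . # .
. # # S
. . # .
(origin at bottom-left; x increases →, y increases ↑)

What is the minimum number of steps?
4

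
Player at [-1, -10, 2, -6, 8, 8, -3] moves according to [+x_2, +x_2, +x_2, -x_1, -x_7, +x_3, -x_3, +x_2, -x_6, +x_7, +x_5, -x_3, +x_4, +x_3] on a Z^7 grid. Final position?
(-2, -6, 2, -5, 9, 7, -3)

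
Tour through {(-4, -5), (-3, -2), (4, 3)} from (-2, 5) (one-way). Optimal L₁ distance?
24
(one optimal route: (-2, 5) → (4, 3) → (-3, -2) → (-4, -5))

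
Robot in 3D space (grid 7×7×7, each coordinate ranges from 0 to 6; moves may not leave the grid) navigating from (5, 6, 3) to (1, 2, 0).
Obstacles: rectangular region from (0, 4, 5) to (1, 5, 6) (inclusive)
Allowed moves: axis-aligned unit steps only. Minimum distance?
11
(one shortest path: (5, 6, 3) → (4, 6, 3) → (3, 6, 3) → (2, 6, 3) → (1, 6, 3) → (1, 5, 3) → (1, 4, 3) → (1, 3, 3) → (1, 2, 3) → (1, 2, 2) → (1, 2, 1) → (1, 2, 0))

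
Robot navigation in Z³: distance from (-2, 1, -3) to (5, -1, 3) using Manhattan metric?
15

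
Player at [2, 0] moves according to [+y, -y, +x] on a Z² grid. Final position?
(3, 0)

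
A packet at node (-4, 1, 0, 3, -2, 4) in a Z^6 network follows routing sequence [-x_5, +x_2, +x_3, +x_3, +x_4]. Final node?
(-4, 2, 2, 4, -3, 4)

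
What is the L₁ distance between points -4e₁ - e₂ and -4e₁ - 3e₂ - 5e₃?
7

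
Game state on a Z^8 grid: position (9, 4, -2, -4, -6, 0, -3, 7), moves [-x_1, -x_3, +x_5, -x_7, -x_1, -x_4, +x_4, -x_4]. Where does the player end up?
(7, 4, -3, -5, -5, 0, -4, 7)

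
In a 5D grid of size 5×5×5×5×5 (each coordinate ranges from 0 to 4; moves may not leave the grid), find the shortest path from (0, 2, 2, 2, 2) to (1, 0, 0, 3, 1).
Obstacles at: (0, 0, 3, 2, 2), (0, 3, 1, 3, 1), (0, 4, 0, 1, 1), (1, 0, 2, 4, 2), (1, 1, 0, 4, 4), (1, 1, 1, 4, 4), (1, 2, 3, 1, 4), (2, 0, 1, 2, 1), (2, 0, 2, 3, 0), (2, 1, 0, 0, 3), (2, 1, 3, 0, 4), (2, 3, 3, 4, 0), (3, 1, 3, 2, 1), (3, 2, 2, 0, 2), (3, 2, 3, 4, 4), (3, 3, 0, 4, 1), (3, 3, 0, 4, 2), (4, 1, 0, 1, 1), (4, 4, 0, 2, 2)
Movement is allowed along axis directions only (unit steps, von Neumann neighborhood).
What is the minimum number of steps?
7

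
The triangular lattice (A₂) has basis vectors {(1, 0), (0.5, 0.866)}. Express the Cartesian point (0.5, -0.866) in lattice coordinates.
b₁ - b₂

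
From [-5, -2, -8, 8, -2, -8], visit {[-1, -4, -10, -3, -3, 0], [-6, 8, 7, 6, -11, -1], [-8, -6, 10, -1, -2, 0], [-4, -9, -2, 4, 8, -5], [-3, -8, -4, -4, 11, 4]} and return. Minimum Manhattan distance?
198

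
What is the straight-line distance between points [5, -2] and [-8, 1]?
13.3417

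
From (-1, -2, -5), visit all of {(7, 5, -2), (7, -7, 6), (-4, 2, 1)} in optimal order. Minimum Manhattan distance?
50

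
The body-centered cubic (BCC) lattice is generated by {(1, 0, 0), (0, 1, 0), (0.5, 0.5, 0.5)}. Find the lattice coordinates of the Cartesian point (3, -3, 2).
b₁ - 5b₂ + 4b₃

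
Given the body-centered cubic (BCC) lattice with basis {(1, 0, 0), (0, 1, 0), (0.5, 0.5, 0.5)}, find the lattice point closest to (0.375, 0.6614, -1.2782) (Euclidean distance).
(0.5, 0.5, -1.5)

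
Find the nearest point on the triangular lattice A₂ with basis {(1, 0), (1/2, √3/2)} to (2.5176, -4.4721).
(2.5, -4.33)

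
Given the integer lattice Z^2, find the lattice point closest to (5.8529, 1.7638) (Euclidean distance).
(6, 2)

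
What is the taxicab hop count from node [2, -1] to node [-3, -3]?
7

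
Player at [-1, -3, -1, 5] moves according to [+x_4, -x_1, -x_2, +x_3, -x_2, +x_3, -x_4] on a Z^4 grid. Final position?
(-2, -5, 1, 5)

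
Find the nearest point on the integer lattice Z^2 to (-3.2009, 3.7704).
(-3, 4)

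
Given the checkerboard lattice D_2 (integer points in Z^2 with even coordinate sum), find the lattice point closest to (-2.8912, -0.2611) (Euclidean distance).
(-3, -1)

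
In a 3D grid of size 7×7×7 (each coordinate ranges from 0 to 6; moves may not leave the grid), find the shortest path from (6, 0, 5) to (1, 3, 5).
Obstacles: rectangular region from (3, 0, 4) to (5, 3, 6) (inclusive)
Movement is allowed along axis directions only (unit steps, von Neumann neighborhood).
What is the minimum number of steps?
10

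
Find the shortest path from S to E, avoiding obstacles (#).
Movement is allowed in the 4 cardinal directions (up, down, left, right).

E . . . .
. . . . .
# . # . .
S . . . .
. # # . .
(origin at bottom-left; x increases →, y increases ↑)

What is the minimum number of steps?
5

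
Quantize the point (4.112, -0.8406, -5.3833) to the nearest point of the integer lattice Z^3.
(4, -1, -5)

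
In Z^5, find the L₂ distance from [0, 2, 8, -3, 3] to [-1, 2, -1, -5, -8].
14.3875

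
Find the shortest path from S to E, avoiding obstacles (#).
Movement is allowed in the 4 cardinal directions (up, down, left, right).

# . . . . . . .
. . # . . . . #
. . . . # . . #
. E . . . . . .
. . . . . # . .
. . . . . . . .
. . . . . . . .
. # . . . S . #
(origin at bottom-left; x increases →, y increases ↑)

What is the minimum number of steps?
8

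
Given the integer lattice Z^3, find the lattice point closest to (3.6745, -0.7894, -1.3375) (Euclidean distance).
(4, -1, -1)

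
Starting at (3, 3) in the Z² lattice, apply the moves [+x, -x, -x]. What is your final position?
(2, 3)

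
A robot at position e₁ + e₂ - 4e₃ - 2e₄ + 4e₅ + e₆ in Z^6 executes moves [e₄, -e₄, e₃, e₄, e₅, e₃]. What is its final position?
(1, 1, -2, -1, 5, 1)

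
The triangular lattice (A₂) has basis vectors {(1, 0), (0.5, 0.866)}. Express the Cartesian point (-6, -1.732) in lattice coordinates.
-5b₁ - 2b₂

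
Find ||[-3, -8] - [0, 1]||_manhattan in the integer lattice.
12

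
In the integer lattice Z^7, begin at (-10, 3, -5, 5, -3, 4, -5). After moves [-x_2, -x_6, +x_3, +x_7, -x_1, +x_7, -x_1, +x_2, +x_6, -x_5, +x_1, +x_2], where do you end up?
(-11, 4, -4, 5, -4, 4, -3)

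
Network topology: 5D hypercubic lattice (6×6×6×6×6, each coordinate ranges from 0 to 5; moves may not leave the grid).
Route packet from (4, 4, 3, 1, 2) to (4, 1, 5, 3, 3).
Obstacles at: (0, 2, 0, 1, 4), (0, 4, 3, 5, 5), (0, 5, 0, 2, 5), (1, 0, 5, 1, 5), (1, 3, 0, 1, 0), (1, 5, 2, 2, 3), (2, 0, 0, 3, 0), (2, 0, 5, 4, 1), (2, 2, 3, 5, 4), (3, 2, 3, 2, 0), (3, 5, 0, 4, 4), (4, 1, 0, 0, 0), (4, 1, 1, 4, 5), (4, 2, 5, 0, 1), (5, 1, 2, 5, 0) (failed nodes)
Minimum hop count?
8
(one shortest path: (4, 4, 3, 1, 2) → (4, 3, 3, 1, 2) → (4, 2, 3, 1, 2) → (4, 1, 3, 1, 2) → (4, 1, 4, 1, 2) → (4, 1, 5, 1, 2) → (4, 1, 5, 2, 2) → (4, 1, 5, 3, 2) → (4, 1, 5, 3, 3))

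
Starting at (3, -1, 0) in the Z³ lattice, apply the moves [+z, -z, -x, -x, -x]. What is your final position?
(0, -1, 0)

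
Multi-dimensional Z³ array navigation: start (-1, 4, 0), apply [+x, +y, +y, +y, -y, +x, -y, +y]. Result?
(1, 6, 0)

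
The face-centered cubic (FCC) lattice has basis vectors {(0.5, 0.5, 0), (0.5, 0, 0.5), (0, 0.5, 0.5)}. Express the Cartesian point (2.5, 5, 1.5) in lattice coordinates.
6b₁ - b₂ + 4b₃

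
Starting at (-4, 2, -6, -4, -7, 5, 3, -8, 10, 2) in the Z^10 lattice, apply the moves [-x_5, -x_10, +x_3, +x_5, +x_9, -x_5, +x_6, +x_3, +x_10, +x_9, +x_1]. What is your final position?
(-3, 2, -4, -4, -8, 6, 3, -8, 12, 2)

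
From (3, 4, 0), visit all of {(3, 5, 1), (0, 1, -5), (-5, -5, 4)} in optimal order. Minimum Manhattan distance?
35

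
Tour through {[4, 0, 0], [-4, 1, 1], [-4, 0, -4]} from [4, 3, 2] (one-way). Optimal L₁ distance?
21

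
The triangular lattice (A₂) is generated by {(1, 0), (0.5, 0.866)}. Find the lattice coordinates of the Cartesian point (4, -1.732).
5b₁ - 2b₂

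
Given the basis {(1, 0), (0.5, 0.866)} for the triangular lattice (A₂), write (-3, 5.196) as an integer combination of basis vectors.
-6b₁ + 6b₂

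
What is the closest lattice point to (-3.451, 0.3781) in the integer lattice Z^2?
(-3, 0)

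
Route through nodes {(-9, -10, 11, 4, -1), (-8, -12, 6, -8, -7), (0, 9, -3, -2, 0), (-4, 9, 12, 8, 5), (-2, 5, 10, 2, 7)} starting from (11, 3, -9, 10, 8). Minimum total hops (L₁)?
150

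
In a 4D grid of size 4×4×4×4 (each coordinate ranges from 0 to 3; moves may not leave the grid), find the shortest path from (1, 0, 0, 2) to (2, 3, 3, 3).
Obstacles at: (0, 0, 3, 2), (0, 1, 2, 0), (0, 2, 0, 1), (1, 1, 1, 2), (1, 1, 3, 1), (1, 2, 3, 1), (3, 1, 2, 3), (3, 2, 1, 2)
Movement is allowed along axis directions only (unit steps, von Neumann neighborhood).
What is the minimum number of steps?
8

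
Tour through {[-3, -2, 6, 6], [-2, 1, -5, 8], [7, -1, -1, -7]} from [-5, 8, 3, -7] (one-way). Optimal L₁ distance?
72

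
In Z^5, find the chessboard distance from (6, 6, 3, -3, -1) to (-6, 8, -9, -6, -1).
12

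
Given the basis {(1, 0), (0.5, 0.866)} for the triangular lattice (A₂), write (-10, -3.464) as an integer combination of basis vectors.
-8b₁ - 4b₂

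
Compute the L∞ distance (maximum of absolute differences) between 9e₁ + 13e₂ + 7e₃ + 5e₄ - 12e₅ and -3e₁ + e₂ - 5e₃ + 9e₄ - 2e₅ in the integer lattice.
12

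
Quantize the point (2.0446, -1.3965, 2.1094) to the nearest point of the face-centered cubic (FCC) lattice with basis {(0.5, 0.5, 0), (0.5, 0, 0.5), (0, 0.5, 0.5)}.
(2, -1.5, 2.5)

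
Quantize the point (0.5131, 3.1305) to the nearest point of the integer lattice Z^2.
(1, 3)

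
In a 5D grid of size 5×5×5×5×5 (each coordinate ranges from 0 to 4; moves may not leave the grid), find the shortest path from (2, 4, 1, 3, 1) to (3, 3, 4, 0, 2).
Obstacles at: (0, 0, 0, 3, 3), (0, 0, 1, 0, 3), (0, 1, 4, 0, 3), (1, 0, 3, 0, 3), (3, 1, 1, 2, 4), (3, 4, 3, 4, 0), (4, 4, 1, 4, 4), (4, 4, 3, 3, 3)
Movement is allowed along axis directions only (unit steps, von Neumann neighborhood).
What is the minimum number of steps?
9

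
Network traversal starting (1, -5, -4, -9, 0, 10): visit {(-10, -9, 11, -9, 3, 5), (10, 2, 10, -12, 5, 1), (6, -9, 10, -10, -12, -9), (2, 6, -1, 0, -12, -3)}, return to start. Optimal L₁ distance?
218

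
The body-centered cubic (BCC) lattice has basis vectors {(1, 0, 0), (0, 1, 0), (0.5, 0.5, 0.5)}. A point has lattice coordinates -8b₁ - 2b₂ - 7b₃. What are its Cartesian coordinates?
(-11.5, -5.5, -3.5)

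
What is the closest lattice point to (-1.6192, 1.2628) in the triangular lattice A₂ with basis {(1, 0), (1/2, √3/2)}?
(-1.5, 0.866)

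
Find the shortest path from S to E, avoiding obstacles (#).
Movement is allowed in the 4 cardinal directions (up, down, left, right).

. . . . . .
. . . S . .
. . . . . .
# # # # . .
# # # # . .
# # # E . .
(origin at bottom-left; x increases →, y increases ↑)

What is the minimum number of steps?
6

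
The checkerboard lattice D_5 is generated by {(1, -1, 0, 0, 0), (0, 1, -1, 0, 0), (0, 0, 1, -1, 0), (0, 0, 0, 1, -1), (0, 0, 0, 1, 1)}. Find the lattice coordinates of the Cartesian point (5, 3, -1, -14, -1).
5b₁ + 8b₂ + 7b₃ - 3b₄ - 4b₅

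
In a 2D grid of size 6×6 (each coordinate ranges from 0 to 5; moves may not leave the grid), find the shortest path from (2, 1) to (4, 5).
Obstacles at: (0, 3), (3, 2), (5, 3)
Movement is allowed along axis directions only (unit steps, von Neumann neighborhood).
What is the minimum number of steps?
6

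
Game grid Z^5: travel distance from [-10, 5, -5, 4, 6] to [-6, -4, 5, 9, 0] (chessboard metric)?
10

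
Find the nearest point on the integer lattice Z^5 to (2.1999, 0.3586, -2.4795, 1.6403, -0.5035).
(2, 0, -2, 2, -1)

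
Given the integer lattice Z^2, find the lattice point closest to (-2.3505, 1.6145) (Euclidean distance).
(-2, 2)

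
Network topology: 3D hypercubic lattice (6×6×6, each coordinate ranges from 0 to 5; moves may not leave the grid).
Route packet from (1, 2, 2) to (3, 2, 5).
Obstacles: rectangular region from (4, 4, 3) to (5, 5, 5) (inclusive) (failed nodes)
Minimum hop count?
5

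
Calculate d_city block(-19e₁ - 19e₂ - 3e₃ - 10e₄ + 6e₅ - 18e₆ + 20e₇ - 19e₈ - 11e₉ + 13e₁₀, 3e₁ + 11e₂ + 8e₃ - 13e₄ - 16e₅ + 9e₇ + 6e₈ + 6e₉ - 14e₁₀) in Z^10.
186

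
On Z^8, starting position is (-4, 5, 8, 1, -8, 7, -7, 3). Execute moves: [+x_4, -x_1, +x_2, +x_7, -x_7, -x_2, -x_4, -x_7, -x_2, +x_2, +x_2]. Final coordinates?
(-5, 6, 8, 1, -8, 7, -8, 3)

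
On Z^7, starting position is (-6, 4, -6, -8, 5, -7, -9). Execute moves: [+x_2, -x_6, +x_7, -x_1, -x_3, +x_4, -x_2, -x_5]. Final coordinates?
(-7, 4, -7, -7, 4, -8, -8)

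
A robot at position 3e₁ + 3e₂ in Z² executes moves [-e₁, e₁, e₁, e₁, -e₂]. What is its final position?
(5, 2)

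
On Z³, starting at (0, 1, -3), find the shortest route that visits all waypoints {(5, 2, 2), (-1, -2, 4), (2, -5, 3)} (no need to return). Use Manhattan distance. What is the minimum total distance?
29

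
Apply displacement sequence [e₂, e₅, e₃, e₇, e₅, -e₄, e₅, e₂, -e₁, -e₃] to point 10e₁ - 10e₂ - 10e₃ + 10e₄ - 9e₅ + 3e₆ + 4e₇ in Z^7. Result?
(9, -8, -10, 9, -6, 3, 5)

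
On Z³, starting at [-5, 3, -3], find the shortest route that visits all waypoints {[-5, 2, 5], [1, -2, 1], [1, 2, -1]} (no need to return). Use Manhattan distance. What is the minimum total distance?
27
(one optimal route: (-5, 3, -3) → (-5, 2, 5) → (1, 2, -1) → (1, -2, 1))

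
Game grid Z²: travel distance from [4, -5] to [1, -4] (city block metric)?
4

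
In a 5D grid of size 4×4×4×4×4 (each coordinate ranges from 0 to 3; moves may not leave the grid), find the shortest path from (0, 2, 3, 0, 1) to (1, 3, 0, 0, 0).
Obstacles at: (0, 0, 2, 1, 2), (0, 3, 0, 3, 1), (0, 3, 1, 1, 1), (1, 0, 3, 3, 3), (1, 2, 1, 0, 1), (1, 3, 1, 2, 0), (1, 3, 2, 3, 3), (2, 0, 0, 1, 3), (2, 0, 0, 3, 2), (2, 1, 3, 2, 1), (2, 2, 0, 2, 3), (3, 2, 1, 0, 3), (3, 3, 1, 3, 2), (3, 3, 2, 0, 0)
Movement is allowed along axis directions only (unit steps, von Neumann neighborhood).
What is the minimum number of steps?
6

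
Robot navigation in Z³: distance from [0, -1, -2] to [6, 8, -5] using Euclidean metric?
11.225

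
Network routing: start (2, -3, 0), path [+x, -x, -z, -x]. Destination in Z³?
(1, -3, -1)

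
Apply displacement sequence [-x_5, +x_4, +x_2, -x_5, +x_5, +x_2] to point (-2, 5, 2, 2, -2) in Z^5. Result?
(-2, 7, 2, 3, -3)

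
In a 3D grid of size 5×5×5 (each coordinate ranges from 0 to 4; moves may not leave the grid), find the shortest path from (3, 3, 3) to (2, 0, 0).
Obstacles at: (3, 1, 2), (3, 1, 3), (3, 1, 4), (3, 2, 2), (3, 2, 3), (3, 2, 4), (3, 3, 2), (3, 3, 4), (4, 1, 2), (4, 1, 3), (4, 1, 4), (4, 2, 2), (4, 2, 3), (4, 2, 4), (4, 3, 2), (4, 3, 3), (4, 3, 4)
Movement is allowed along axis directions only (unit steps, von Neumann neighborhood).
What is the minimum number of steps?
7
(one shortest path: (3, 3, 3) → (2, 3, 3) → (2, 2, 3) → (2, 1, 3) → (2, 0, 3) → (2, 0, 2) → (2, 0, 1) → (2, 0, 0))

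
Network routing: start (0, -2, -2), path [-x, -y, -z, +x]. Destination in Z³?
(0, -3, -3)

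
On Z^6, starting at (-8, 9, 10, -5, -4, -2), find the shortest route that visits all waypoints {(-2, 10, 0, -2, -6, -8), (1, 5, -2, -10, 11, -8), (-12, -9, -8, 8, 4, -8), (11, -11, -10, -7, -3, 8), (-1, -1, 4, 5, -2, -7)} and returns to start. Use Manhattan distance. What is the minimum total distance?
276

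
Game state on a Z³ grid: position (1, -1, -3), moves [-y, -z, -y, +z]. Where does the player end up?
(1, -3, -3)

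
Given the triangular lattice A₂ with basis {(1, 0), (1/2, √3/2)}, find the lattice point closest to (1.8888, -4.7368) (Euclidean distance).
(2, -5.196)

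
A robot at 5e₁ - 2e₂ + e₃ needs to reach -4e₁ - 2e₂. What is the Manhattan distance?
10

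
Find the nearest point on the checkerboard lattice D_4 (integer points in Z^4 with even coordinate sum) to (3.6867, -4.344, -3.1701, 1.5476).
(4, -4, -3, 1)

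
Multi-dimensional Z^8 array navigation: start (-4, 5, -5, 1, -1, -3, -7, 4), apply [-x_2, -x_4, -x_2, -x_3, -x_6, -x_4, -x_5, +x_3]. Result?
(-4, 3, -5, -1, -2, -4, -7, 4)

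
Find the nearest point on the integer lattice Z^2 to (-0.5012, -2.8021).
(-1, -3)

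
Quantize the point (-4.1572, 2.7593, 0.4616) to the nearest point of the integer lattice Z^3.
(-4, 3, 0)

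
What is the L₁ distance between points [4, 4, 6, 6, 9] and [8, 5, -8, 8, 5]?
25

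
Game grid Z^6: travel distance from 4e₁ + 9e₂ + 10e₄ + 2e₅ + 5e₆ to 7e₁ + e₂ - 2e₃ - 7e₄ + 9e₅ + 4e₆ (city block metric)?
38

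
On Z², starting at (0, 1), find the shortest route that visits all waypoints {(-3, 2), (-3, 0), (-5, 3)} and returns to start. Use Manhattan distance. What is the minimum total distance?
16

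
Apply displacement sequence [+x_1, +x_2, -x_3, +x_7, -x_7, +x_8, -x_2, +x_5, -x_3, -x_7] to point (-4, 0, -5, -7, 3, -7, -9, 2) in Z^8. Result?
(-3, 0, -7, -7, 4, -7, -10, 3)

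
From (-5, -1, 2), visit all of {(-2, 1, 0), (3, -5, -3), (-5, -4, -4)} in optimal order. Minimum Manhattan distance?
29
(one optimal route: (-5, -1, 2) → (-2, 1, 0) → (-5, -4, -4) → (3, -5, -3))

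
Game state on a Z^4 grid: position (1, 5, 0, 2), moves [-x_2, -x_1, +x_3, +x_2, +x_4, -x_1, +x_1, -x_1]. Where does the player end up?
(-1, 5, 1, 3)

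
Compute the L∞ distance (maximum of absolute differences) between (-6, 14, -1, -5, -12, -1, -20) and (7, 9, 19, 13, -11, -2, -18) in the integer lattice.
20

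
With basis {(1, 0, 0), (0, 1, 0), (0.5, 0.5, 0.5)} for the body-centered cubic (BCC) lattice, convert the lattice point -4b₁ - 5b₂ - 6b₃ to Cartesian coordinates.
(-7, -8, -3)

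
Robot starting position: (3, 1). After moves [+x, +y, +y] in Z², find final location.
(4, 3)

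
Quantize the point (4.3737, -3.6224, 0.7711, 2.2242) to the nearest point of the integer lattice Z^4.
(4, -4, 1, 2)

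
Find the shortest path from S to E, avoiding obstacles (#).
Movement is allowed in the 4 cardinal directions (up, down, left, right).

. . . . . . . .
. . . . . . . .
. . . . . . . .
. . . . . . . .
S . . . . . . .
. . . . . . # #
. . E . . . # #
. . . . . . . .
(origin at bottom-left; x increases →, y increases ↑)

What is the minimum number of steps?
4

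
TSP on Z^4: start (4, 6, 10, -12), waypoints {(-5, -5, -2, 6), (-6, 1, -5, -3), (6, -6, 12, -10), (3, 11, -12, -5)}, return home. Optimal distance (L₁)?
142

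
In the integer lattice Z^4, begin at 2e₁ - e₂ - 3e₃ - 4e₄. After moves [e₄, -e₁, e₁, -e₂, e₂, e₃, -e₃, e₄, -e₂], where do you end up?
(2, -2, -3, -2)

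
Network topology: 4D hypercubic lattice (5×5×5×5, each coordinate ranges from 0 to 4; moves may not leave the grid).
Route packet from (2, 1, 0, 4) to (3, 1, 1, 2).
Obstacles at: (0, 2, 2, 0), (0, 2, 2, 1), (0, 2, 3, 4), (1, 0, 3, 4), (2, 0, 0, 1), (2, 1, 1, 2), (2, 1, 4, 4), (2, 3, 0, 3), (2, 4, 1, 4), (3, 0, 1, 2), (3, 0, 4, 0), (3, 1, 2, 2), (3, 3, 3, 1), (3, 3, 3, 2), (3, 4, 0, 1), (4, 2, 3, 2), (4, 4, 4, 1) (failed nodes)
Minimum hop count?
4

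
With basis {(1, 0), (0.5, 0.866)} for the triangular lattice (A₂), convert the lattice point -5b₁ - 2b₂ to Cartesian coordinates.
(-6, -1.732)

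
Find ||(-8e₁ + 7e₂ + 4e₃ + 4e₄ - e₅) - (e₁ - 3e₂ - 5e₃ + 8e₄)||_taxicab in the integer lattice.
33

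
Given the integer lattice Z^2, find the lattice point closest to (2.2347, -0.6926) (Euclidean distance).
(2, -1)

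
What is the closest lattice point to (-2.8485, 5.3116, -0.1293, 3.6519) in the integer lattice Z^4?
(-3, 5, 0, 4)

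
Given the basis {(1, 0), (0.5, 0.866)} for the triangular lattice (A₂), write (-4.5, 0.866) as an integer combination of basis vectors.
-5b₁ + b₂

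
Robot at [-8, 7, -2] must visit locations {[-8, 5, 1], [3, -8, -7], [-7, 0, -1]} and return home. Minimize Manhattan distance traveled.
68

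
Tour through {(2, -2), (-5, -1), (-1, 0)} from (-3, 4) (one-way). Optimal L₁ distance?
17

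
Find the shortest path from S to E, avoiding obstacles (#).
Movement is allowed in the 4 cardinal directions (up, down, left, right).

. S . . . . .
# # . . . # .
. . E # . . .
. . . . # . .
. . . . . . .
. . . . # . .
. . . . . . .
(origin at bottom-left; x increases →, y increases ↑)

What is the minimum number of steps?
3
(one shortest path: (1, 6) → (2, 6) → (2, 5) → (2, 4))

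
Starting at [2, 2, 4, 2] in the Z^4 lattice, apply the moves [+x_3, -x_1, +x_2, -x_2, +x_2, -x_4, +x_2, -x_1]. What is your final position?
(0, 4, 5, 1)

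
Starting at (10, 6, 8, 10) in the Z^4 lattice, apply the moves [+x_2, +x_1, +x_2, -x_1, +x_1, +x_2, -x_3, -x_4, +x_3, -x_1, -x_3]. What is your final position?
(10, 9, 7, 9)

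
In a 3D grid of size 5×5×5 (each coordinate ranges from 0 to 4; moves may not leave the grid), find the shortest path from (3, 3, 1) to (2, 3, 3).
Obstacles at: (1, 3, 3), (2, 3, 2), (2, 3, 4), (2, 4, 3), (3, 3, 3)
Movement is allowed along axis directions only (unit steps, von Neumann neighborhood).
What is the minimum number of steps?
5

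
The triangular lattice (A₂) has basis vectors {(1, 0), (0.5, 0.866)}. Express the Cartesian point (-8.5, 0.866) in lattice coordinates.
-9b₁ + b₂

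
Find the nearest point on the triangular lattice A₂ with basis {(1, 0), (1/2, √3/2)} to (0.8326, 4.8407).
(1, 5.196)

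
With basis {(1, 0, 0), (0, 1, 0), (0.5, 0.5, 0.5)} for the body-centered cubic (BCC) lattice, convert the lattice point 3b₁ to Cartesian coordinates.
(3, 0, 0)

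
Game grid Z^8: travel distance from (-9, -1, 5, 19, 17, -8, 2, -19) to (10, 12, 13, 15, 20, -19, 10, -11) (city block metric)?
74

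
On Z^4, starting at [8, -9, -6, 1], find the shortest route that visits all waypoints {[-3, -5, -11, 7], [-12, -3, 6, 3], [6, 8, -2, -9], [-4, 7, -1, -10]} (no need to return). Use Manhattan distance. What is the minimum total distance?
109
(one optimal route: (8, -9, -6, 1) → (-3, -5, -11, 7) → (-12, -3, 6, 3) → (-4, 7, -1, -10) → (6, 8, -2, -9))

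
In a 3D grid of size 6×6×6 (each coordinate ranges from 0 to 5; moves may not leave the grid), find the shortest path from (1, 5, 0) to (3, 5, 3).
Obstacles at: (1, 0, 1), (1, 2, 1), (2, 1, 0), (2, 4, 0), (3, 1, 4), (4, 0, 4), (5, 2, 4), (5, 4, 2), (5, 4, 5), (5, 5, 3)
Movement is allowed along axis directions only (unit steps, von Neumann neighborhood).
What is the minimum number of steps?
5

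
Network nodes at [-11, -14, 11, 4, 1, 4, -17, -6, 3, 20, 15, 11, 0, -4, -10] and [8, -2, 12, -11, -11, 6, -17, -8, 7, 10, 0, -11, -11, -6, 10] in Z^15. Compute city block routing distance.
147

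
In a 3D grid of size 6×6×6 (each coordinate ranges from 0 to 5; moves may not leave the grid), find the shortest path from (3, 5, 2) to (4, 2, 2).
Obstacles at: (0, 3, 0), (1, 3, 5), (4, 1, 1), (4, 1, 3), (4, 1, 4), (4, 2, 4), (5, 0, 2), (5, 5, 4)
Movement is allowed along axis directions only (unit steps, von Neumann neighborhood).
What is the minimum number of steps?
4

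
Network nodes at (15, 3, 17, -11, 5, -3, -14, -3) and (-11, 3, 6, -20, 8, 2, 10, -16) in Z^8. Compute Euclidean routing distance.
40.7063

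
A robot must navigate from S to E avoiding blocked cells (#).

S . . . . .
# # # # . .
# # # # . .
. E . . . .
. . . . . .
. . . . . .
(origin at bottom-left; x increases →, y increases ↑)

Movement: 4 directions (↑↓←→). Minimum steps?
10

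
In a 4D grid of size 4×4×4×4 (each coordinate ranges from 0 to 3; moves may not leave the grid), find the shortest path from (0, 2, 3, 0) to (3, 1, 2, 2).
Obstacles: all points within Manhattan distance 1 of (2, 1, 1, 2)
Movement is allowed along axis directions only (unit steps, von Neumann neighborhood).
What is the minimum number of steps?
7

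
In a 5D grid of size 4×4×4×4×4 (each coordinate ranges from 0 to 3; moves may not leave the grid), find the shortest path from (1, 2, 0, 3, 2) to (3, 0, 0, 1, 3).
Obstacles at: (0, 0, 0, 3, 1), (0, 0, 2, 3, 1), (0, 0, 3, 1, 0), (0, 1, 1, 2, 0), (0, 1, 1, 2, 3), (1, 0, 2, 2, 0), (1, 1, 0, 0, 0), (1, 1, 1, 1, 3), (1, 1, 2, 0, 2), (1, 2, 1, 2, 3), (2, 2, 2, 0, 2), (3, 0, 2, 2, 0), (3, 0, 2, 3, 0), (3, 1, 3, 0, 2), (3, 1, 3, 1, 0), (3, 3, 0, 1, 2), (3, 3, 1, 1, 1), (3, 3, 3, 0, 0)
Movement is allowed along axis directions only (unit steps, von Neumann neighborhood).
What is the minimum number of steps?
7
(one shortest path: (1, 2, 0, 3, 2) → (2, 2, 0, 3, 2) → (3, 2, 0, 3, 2) → (3, 1, 0, 3, 2) → (3, 0, 0, 3, 2) → (3, 0, 0, 2, 2) → (3, 0, 0, 1, 2) → (3, 0, 0, 1, 3))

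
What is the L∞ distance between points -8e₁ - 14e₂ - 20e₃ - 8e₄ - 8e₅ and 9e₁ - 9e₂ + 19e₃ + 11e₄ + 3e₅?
39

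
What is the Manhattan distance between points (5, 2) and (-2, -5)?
14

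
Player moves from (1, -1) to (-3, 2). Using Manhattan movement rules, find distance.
7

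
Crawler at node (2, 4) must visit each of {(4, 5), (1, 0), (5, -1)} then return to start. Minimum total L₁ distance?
20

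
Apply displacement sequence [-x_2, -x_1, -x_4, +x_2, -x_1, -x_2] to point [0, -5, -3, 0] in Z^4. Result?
(-2, -6, -3, -1)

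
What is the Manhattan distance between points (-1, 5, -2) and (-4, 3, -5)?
8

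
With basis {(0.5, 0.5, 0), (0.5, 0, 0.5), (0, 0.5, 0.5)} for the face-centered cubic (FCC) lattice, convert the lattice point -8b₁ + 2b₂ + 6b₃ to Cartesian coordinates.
(-3, -1, 4)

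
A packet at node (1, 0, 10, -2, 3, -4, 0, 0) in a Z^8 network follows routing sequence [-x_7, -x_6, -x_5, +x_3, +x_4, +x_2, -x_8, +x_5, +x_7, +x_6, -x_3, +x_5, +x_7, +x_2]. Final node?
(1, 2, 10, -1, 4, -4, 1, -1)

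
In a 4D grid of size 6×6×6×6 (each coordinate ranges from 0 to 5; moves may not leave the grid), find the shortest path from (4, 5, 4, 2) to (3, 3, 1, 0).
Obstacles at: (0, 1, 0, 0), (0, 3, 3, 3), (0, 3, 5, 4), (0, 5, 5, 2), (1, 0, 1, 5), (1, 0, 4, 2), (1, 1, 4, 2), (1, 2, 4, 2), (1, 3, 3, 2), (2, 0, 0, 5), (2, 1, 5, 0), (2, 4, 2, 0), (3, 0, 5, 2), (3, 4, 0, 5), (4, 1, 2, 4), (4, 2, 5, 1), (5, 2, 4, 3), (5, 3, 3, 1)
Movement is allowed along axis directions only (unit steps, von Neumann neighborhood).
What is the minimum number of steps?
8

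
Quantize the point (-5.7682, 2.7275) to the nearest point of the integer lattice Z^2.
(-6, 3)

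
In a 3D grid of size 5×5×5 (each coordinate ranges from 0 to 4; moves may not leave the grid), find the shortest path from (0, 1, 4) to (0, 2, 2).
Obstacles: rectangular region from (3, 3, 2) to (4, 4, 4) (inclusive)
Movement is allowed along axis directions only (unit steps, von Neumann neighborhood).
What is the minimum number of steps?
3
(one shortest path: (0, 1, 4) → (0, 2, 4) → (0, 2, 3) → (0, 2, 2))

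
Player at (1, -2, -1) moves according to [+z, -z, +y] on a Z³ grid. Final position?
(1, -1, -1)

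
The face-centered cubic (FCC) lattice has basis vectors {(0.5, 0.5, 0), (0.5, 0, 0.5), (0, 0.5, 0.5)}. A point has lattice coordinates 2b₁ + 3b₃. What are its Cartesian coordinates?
(1, 2.5, 1.5)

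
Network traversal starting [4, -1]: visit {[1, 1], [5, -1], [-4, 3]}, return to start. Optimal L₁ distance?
26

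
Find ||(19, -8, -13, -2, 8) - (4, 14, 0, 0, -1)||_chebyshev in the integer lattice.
22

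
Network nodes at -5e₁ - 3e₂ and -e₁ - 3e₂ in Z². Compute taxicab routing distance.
4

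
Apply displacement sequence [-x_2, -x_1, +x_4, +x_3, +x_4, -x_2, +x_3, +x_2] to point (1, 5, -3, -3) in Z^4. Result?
(0, 4, -1, -1)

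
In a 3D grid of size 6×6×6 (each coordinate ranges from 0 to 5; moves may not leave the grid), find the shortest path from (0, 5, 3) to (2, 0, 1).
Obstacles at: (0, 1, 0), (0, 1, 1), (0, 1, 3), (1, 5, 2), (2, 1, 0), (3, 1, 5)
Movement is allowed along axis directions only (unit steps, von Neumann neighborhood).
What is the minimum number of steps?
9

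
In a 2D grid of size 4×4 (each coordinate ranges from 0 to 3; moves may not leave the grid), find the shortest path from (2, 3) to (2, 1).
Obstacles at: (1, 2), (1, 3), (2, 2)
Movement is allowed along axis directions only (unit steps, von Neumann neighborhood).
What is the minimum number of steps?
4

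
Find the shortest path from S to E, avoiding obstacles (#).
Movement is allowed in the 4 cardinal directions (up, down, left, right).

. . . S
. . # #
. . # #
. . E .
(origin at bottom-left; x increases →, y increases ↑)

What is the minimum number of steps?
6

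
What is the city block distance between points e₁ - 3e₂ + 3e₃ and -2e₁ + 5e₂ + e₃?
13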